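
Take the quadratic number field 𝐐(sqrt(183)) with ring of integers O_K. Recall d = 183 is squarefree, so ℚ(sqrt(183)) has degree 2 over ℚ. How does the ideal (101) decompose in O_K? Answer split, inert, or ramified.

split — (101) = 𝔭₁𝔭₂ with 𝔭₁ ≠ 𝔭₂

183 mod 4 = 3, hence disc K = 4·183 = 732 and O_K = ℤ[√183].
101 ∤ 732, so 101 is unramified.
Compute (183/101) via Euler: 82^((101-1)/2) mod 101 = 1, so (183/101) = 1.
d is a quadratic residue mod p, hence 101 splits in O_K.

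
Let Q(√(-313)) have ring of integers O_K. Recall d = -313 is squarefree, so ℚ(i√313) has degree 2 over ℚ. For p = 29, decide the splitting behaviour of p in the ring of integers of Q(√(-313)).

p splits

-313 mod 4 = 3, hence disc K = 4·(-313) = -1252 and O_K = ℤ[√-313].
disc(K) = -1252 is not divisible by 29; 29 is unramified.
(-313/29) = 6^14 mod 29 = 1, giving Legendre symbol 1.
(-313/29) = 1, so 29 splits.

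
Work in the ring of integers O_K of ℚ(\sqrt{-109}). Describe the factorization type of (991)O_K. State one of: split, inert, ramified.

split

-109 mod 4 = 3, hence disc K = 4·(-109) = -436 and O_K = ℤ[√-109].
991 ∤ -436, so 991 is unramified.
(-109/991) = 882^495 mod 991 = 1, giving Legendre symbol 1.
(-109/991) = 1, so 991 splits.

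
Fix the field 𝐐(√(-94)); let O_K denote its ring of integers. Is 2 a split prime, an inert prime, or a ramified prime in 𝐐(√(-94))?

ramified — (2) = 𝔭²

d = -94 ≡ 2 (mod 4), so O_K = ℤ[√-94] and disc(K) = 4d = -376.
disc(K) = -376 = 2·(-188), so p = 2 is ramified.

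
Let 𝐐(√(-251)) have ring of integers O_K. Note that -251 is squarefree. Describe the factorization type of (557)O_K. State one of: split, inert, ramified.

d = -251 ≡ 1 (mod 4), so O_K = ℤ[(1+√-251)/2] and disc(K) = d = -251.
disc(K) = -251 is not divisible by 557; 557 is unramified.
Compute (-251/557) via Euler: 306^((557-1)/2) mod 557 = 556, so (-251/557) = -1.
(-251/557) = -1, so 557 is inert.

557 remains inert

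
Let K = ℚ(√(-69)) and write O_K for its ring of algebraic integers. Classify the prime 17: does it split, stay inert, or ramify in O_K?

Since -69 ≢ 1 mod 4, the ring of integers is ℤ[√-69] with discriminant 4·(-69) = -276.
Since gcd(17, -276) = 1 the prime 17 does not ramify.
Legendre symbol by Euler's criterion: (-69/17) ≡ (-69)^8 ≡ 1 (mod 17), i.e. (-69/17) = 1.
d is a quadratic residue mod p, hence 17 splits in O_K.

splits completely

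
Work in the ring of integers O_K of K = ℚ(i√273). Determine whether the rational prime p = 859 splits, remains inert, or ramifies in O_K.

859 splits in O_K

Since -273 ≢ 1 mod 4, the ring of integers is ℤ[√-273] with discriminant 4·(-273) = -1092.
Since gcd(859, -1092) = 1 the prime 859 does not ramify.
Legendre symbol by Euler's criterion: (-273/859) ≡ (-273)^429 ≡ 1 (mod 859), i.e. (-273/859) = 1.
(-273/859) = 1, so 859 splits.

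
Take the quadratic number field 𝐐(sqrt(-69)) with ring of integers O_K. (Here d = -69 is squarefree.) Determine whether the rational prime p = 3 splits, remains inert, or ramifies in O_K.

p ramifies

d = -69 ≡ 3 (mod 4), so O_K = ℤ[√-69] and disc(K) = 4d = -276.
disc(K) = -276 = 3·(-92), so p = 3 is ramified.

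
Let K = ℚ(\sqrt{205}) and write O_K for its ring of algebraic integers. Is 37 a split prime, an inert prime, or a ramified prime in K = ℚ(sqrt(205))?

inert — (37) stays prime in O_K

205 mod 4 = 1, hence disc K = 205 and O_K = ℤ[(1+√205)/2].
37 ∤ 205, so 37 is unramified.
Euler's criterion: 205^18 mod 37 = 36. Thus (205|37) = -1.
Legendre symbol -1 ⇒ 37 is inert.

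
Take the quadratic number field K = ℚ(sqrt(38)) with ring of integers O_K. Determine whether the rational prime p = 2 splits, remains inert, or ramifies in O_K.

d = 38 ≡ 2 (mod 4), so O_K = ℤ[√38] and disc(K) = 4d = 152.
Ramification test: 2 | 152. The prime 2 ramifies in K.

ramifies in O_K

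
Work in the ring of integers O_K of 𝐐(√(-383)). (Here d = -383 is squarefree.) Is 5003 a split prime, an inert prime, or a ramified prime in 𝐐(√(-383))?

5003 splits in O_K

Since -383 ≡ 1 mod 4, the ring of integers is ℤ[(1+√-383)/2] with discriminant -383.
disc(K) = -383 is not divisible by 5003; 5003 is unramified.
Compute (-383/5003) via Euler: 4620^((5003-1)/2) mod 5003 = 1, so (-383/5003) = 1.
Legendre symbol 1 ⇒ 5003 is split.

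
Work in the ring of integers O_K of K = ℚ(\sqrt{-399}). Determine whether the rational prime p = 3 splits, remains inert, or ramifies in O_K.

-399 mod 4 = 1, hence disc K = -399 and O_K = ℤ[(1+√-399)/2].
Ramification test: 3 | -399. The prime 3 ramifies in K.

ramified — (3) = 𝔭²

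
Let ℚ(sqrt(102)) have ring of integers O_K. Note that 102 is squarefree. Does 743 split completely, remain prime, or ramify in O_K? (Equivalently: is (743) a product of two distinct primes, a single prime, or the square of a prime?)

Since 102 ≢ 1 mod 4, the ring of integers is ℤ[√102] with discriminant 4·102 = 408.
disc(K) = 408 is not divisible by 743; 743 is unramified.
Euler's criterion: 102^371 mod 743 = 742. Thus (102|743) = -1.
d is a non-residue mod p, hence 743 remains inert in O_K.

p is inert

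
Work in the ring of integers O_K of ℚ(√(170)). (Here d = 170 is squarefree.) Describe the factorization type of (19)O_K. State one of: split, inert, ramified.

170 mod 4 = 2, hence disc K = 4·170 = 680 and O_K = ℤ[√170].
Since gcd(19, 680) = 1 the prime 19 does not ramify.
(170/19) = 18^9 mod 19 = 18, giving Legendre symbol -1.
d is a non-residue mod p, hence 19 remains inert in O_K.

inert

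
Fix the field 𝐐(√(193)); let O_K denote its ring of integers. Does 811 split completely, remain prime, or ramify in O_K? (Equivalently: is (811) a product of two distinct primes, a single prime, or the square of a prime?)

remains prime (inert)

193 mod 4 = 1, hence disc K = 193 and O_K = ℤ[(1+√193)/2].
Since gcd(811, 193) = 1 the prime 811 does not ramify.
(193/811) = 193^405 mod 811 = 810, giving Legendre symbol -1.
d is a non-residue mod p, hence 811 remains inert in O_K.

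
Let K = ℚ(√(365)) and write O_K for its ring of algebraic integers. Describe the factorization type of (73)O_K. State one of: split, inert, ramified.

ramified

Since 365 ≡ 1 mod 4, the ring of integers is ℤ[(1+√365)/2] with discriminant 365.
Ramification test: 73 | 365. The prime 73 ramifies in K.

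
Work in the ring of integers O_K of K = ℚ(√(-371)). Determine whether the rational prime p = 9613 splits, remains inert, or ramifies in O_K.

p is inert

Since -371 ≡ 1 mod 4, the ring of integers is ℤ[(1+√-371)/2] with discriminant -371.
disc(K) = -371 is not divisible by 9613; 9613 is unramified.
Compute (-371/9613) via Euler: 9242^((9613-1)/2) mod 9613 = 9612, so (-371/9613) = -1.
d is a non-residue mod p, hence 9613 remains inert in O_K.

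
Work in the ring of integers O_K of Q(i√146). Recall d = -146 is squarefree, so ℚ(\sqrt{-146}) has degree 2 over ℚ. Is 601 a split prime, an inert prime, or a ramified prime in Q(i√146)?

p is inert

Since -146 ≢ 1 mod 4, the ring of integers is ℤ[√-146] with discriminant 4·(-146) = -584.
disc(K) = -584 is not divisible by 601; 601 is unramified.
Compute (-146/601) via Euler: 455^((601-1)/2) mod 601 = 600, so (-146/601) = -1.
d is a non-residue mod p, hence 601 remains inert in O_K.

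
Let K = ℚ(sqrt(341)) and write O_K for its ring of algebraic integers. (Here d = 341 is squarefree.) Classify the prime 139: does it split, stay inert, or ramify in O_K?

139 splits in O_K

Since 341 ≡ 1 mod 4, the ring of integers is ℤ[(1+√341)/2] with discriminant 341.
139 ∤ 341, so 139 is unramified.
(341/139) = 63^69 mod 139 = 1, giving Legendre symbol 1.
(341/139) = 1, so 139 splits.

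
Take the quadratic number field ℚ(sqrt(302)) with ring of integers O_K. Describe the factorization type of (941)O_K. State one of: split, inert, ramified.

302 mod 4 = 2, hence disc K = 4·302 = 1208 and O_K = ℤ[√302].
941 ∤ 1208, so 941 is unramified.
Legendre symbol by Euler's criterion: (302/941) ≡ 302^470 ≡ 1 (mod 941), i.e. (302/941) = 1.
(302/941) = 1, so 941 splits.

split — (941) = 𝔭₁𝔭₂ with 𝔭₁ ≠ 𝔭₂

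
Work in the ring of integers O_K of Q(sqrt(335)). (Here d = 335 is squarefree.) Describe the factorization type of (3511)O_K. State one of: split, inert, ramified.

split

d = 335 ≡ 3 (mod 4), so O_K = ℤ[√335] and disc(K) = 4d = 1340.
Since gcd(3511, 1340) = 1 the prime 3511 does not ramify.
Legendre symbol by Euler's criterion: (335/3511) ≡ 335^1755 ≡ 1 (mod 3511), i.e. (335/3511) = 1.
d is a quadratic residue mod p, hence 3511 splits in O_K.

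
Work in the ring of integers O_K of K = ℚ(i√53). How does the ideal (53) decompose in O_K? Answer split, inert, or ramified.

d = -53 ≡ 3 (mod 4), so O_K = ℤ[√-53] and disc(K) = 4d = -212.
disc(K) = -212 = 53·(-4), so p = 53 is ramified.

ramifies in O_K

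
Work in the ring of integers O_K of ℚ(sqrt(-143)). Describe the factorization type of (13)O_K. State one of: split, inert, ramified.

ramified — (13) = 𝔭²

d = -143 ≡ 1 (mod 4), so O_K = ℤ[(1+√-143)/2] and disc(K) = d = -143.
13 divides disc(K) = -143, so 13 ramifies.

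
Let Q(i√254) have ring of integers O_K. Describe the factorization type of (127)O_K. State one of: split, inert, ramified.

p ramifies

Since -254 ≢ 1 mod 4, the ring of integers is ℤ[√-254] with discriminant 4·(-254) = -1016.
Ramification test: 127 | -1016. The prime 127 ramifies in K.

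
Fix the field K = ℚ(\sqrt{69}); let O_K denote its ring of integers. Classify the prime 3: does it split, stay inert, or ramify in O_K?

ramified — (3) = 𝔭²

Since 69 ≡ 1 mod 4, the ring of integers is ℤ[(1+√69)/2] with discriminant 69.
Ramification test: 3 | 69. The prime 3 ramifies in K.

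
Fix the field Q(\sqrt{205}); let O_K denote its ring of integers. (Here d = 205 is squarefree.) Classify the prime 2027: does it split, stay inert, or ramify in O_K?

d = 205 ≡ 1 (mod 4), so O_K = ℤ[(1+√205)/2] and disc(K) = d = 205.
2027 ∤ 205, so 2027 is unramified.
Euler's criterion: 205^1013 mod 2027 = 2026. Thus (205|2027) = -1.
(205/2027) = -1, so 2027 is inert.

inert — (2027) stays prime in O_K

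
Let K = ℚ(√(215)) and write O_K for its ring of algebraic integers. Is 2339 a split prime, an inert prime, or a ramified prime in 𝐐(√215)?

d = 215 ≡ 3 (mod 4), so O_K = ℤ[√215] and disc(K) = 4d = 860.
2339 ∤ 860, so 2339 is unramified.
(215/2339) = 215^1169 mod 2339 = 2338, giving Legendre symbol -1.
(215/2339) = -1, so 2339 is inert.

remains prime (inert)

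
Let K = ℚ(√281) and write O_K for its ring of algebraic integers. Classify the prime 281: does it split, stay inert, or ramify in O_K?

ramified

281 mod 4 = 1, hence disc K = 281 and O_K = ℤ[(1+√281)/2].
disc(K) = 281 = 281·1, so p = 281 is ramified.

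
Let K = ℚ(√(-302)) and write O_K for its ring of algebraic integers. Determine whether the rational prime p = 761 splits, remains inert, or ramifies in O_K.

p is inert

Since -302 ≢ 1 mod 4, the ring of integers is ℤ[√-302] with discriminant 4·(-302) = -1208.
Since gcd(761, -1208) = 1 the prime 761 does not ramify.
(-302/761) = 459^380 mod 761 = 760, giving Legendre symbol -1.
Legendre symbol -1 ⇒ 761 is inert.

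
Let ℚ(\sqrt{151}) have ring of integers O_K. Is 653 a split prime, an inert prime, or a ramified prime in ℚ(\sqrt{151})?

d = 151 ≡ 3 (mod 4), so O_K = ℤ[√151] and disc(K) = 4d = 604.
disc(K) = 604 is not divisible by 653; 653 is unramified.
Legendre symbol by Euler's criterion: (151/653) ≡ 151^326 ≡ 1 (mod 653), i.e. (151/653) = 1.
d is a quadratic residue mod p, hence 653 splits in O_K.

p splits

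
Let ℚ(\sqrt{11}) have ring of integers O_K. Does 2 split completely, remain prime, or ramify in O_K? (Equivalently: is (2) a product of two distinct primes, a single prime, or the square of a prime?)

d = 11 ≡ 3 (mod 4), so O_K = ℤ[√11] and disc(K) = 4d = 44.
2 divides disc(K) = 44, so 2 ramifies.

ramified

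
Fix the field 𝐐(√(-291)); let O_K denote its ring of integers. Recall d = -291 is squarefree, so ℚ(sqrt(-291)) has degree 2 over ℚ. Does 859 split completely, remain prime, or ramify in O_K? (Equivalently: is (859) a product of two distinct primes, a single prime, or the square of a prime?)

-291 mod 4 = 1, hence disc K = -291 and O_K = ℤ[(1+√-291)/2].
disc(K) = -291 is not divisible by 859; 859 is unramified.
Compute (-291/859) via Euler: 568^((859-1)/2) mod 859 = 858, so (-291/859) = -1.
Legendre symbol -1 ⇒ 859 is inert.

inert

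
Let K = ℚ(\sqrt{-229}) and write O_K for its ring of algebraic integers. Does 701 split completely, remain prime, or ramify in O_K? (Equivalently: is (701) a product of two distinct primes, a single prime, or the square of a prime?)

split — (701) = 𝔭₁𝔭₂ with 𝔭₁ ≠ 𝔭₂

Since -229 ≢ 1 mod 4, the ring of integers is ℤ[√-229] with discriminant 4·(-229) = -916.
disc(K) = -916 is not divisible by 701; 701 is unramified.
Euler's criterion: (-229)^350 mod 701 = 1. Thus (-229|701) = 1.
(-229/701) = 1, so 701 splits.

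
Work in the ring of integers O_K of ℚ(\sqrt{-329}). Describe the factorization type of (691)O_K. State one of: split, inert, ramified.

d = -329 ≡ 3 (mod 4), so O_K = ℤ[√-329] and disc(K) = 4d = -1316.
disc(K) = -1316 is not divisible by 691; 691 is unramified.
Euler's criterion: (-329)^345 mod 691 = 690. Thus (-329|691) = -1.
(-329/691) = -1, so 691 is inert.

inert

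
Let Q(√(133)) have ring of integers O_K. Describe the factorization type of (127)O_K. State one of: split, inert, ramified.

Since 133 ≡ 1 mod 4, the ring of integers is ℤ[(1+√133)/2] with discriminant 133.
Since gcd(127, 133) = 1 the prime 127 does not ramify.
Euler's criterion: 133^63 mod 127 = 126. Thus (133|127) = -1.
d is a non-residue mod p, hence 127 remains inert in O_K.

inert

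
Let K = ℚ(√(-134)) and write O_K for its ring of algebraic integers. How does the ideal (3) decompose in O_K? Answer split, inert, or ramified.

-134 mod 4 = 2, hence disc K = 4·(-134) = -536 and O_K = ℤ[√-134].
disc(K) = -536 is not divisible by 3; 3 is unramified.
(-134/3) = 1^1 mod 3 = 1, giving Legendre symbol 1.
Legendre symbol 1 ⇒ 3 is split.

split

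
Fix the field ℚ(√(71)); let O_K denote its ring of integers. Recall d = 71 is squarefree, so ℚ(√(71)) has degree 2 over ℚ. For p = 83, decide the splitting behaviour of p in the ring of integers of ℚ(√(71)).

71 mod 4 = 3, hence disc K = 4·71 = 284 and O_K = ℤ[√71].
83 ∤ 284, so 83 is unramified.
Euler's criterion: 71^41 mod 83 = 82. Thus (71|83) = -1.
d is a non-residue mod p, hence 83 remains inert in O_K.

83 remains inert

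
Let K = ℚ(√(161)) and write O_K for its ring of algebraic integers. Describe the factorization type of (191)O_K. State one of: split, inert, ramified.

Since 161 ≡ 1 mod 4, the ring of integers is ℤ[(1+√161)/2] with discriminant 161.
Since gcd(191, 161) = 1 the prime 191 does not ramify.
(161/191) = 161^95 mod 191 = 190, giving Legendre symbol -1.
(161/191) = -1, so 191 is inert.

191 remains inert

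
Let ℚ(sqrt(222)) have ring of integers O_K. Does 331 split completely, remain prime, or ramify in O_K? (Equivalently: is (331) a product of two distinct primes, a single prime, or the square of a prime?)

Since 222 ≢ 1 mod 4, the ring of integers is ℤ[√222] with discriminant 4·222 = 888.
disc(K) = 888 is not divisible by 331; 331 is unramified.
(222/331) = 222^165 mod 331 = 330, giving Legendre symbol -1.
(222/331) = -1, so 331 is inert.

remains prime (inert)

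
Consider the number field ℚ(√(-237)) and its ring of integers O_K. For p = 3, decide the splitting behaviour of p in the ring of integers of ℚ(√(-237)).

-237 mod 4 = 3, hence disc K = 4·(-237) = -948 and O_K = ℤ[√-237].
3 divides disc(K) = -948, so 3 ramifies.

ramified — (3) = 𝔭²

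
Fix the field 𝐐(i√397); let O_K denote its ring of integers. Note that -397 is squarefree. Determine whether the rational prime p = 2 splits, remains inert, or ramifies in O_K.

ramified

Since -397 ≢ 1 mod 4, the ring of integers is ℤ[√-397] with discriminant 4·(-397) = -1588.
2 divides disc(K) = -1588, so 2 ramifies.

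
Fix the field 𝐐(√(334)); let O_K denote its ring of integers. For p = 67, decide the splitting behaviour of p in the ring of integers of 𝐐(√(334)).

inert — (67) stays prime in O_K

Since 334 ≢ 1 mod 4, the ring of integers is ℤ[√334] with discriminant 4·334 = 1336.
67 ∤ 1336, so 67 is unramified.
Legendre symbol by Euler's criterion: (334/67) ≡ 334^33 ≡ 66 (mod 67), i.e. (334/67) = -1.
(334/67) = -1, so 67 is inert.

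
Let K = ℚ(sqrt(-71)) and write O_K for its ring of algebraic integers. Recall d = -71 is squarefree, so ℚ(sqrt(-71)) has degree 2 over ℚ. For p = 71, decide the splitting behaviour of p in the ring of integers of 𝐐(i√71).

71 is ramified

-71 mod 4 = 1, hence disc K = -71 and O_K = ℤ[(1+√-71)/2].
Ramification test: 71 | -71. The prime 71 ramifies in K.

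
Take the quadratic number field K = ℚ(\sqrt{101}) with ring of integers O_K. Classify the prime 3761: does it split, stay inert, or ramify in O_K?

p splits

Since 101 ≡ 1 mod 4, the ring of integers is ℤ[(1+√101)/2] with discriminant 101.
disc(K) = 101 is not divisible by 3761; 3761 is unramified.
Euler's criterion: 101^1880 mod 3761 = 1. Thus (101|3761) = 1.
(101/3761) = 1, so 3761 splits.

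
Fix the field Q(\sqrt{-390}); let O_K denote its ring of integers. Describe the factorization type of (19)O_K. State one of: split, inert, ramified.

split

d = -390 ≡ 2 (mod 4), so O_K = ℤ[√-390] and disc(K) = 4d = -1560.
disc(K) = -1560 is not divisible by 19; 19 is unramified.
Compute (-390/19) via Euler: 9^((19-1)/2) mod 19 = 1, so (-390/19) = 1.
Legendre symbol 1 ⇒ 19 is split.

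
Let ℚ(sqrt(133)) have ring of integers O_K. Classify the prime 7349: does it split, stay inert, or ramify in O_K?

133 mod 4 = 1, hence disc K = 133 and O_K = ℤ[(1+√133)/2].
7349 ∤ 133, so 7349 is unramified.
(133/7349) = 133^3674 mod 7349 = 1, giving Legendre symbol 1.
(133/7349) = 1, so 7349 splits.

7349 splits in O_K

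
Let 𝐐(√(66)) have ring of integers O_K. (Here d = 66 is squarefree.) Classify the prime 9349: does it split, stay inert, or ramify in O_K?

p splits

d = 66 ≡ 2 (mod 4), so O_K = ℤ[√66] and disc(K) = 4d = 264.
disc(K) = 264 is not divisible by 9349; 9349 is unramified.
Legendre symbol by Euler's criterion: (66/9349) ≡ 66^4674 ≡ 1 (mod 9349), i.e. (66/9349) = 1.
(66/9349) = 1, so 9349 splits.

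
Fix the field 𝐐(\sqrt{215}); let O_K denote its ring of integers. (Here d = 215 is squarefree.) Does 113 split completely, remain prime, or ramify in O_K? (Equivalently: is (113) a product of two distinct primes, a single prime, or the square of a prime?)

Since 215 ≢ 1 mod 4, the ring of integers is ℤ[√215] with discriminant 4·215 = 860.
Since gcd(113, 860) = 1 the prime 113 does not ramify.
Compute (215/113) via Euler: 102^((113-1)/2) mod 113 = 1, so (215/113) = 1.
(215/113) = 1, so 113 splits.

split — (113) = 𝔭₁𝔭₂ with 𝔭₁ ≠ 𝔭₂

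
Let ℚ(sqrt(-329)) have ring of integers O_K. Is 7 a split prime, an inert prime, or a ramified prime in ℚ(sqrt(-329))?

ramifies in O_K

-329 mod 4 = 3, hence disc K = 4·(-329) = -1316 and O_K = ℤ[√-329].
Ramification test: 7 | -1316. The prime 7 ramifies in K.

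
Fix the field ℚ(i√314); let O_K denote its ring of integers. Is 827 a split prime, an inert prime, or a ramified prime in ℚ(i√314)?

-314 mod 4 = 2, hence disc K = 4·(-314) = -1256 and O_K = ℤ[√-314].
827 ∤ -1256, so 827 is unramified.
(-314/827) = 513^413 mod 827 = 1, giving Legendre symbol 1.
(-314/827) = 1, so 827 splits.

split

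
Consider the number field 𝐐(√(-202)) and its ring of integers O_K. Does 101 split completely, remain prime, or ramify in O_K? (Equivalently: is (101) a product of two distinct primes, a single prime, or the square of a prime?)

ramified

-202 mod 4 = 2, hence disc K = 4·(-202) = -808 and O_K = ℤ[√-202].
Ramification test: 101 | -808. The prime 101 ramifies in K.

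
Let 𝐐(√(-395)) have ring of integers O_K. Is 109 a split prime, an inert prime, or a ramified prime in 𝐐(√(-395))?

d = -395 ≡ 1 (mod 4), so O_K = ℤ[(1+√-395)/2] and disc(K) = d = -395.
Since gcd(109, -395) = 1 the prime 109 does not ramify.
Compute (-395/109) via Euler: 41^((109-1)/2) mod 109 = 108, so (-395/109) = -1.
d is a non-residue mod p, hence 109 remains inert in O_K.

remains prime (inert)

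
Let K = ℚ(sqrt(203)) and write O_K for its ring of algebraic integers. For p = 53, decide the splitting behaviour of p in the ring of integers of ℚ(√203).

Since 203 ≢ 1 mod 4, the ring of integers is ℤ[√203] with discriminant 4·203 = 812.
disc(K) = 812 is not divisible by 53; 53 is unramified.
(203/53) = 44^26 mod 53 = 1, giving Legendre symbol 1.
(203/53) = 1, so 53 splits.

split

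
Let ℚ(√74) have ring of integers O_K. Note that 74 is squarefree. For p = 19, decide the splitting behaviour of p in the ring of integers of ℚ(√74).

p splits

d = 74 ≡ 2 (mod 4), so O_K = ℤ[√74] and disc(K) = 4d = 296.
19 ∤ 296, so 19 is unramified.
(74/19) = 17^9 mod 19 = 1, giving Legendre symbol 1.
d is a quadratic residue mod p, hence 19 splits in O_K.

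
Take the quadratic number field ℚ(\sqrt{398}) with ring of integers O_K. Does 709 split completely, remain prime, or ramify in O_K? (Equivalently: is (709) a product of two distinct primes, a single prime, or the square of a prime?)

Since 398 ≢ 1 mod 4, the ring of integers is ℤ[√398] with discriminant 4·398 = 1592.
709 ∤ 1592, so 709 is unramified.
Legendre symbol by Euler's criterion: (398/709) ≡ 398^354 ≡ 708 (mod 709), i.e. (398/709) = -1.
(398/709) = -1, so 709 is inert.

inert — (709) stays prime in O_K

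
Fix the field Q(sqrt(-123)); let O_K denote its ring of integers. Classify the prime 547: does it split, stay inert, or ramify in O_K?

Since -123 ≡ 1 mod 4, the ring of integers is ℤ[(1+√-123)/2] with discriminant -123.
547 ∤ -123, so 547 is unramified.
Compute (-123/547) via Euler: 424^((547-1)/2) mod 547 = 546, so (-123/547) = -1.
Legendre symbol -1 ⇒ 547 is inert.

p is inert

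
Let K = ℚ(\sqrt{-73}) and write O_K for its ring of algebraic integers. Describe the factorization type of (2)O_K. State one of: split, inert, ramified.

d = -73 ≡ 3 (mod 4), so O_K = ℤ[√-73] and disc(K) = 4d = -292.
2 divides disc(K) = -292, so 2 ramifies.

ramified — (2) = 𝔭²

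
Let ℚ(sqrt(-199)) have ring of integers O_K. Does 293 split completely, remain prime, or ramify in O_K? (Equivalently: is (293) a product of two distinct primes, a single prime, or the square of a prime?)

Since -199 ≡ 1 mod 4, the ring of integers is ℤ[(1+√-199)/2] with discriminant -199.
293 ∤ -199, so 293 is unramified.
(-199/293) = 94^146 mod 293 = 1, giving Legendre symbol 1.
Legendre symbol 1 ⇒ 293 is split.

p splits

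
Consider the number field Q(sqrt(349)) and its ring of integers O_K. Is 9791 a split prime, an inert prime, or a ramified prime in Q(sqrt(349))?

Since 349 ≡ 1 mod 4, the ring of integers is ℤ[(1+√349)/2] with discriminant 349.
9791 ∤ 349, so 9791 is unramified.
Compute (349/9791) via Euler: 349^((9791-1)/2) mod 9791 = 1, so (349/9791) = 1.
(349/9791) = 1, so 9791 splits.

split — (9791) = 𝔭₁𝔭₂ with 𝔭₁ ≠ 𝔭₂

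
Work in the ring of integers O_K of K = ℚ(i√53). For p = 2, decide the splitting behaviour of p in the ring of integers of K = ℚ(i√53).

ramified

Since -53 ≢ 1 mod 4, the ring of integers is ℤ[√-53] with discriminant 4·(-53) = -212.
Ramification test: 2 | -212. The prime 2 ramifies in K.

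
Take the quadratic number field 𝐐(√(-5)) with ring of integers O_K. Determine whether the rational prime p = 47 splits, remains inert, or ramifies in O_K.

split — (47) = 𝔭₁𝔭₂ with 𝔭₁ ≠ 𝔭₂

Since -5 ≢ 1 mod 4, the ring of integers is ℤ[√-5] with discriminant 4·(-5) = -20.
47 ∤ -20, so 47 is unramified.
Legendre symbol by Euler's criterion: (-5/47) ≡ (-5)^23 ≡ 1 (mod 47), i.e. (-5/47) = 1.
(-5/47) = 1, so 47 splits.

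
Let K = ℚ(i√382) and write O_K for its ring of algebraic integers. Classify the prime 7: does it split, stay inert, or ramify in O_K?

p is inert

d = -382 ≡ 2 (mod 4), so O_K = ℤ[√-382] and disc(K) = 4d = -1528.
disc(K) = -1528 is not divisible by 7; 7 is unramified.
Euler's criterion: (-382)^3 mod 7 = 6. Thus (-382|7) = -1.
(-382/7) = -1, so 7 is inert.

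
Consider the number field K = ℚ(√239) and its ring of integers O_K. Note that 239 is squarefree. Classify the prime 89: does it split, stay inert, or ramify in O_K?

239 mod 4 = 3, hence disc K = 4·239 = 956 and O_K = ℤ[√239].
disc(K) = 956 is not divisible by 89; 89 is unramified.
Euler's criterion: 239^44 mod 89 = 88. Thus (239|89) = -1.
Legendre symbol -1 ⇒ 89 is inert.

inert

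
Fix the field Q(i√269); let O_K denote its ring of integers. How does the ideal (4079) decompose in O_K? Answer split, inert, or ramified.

-269 mod 4 = 3, hence disc K = 4·(-269) = -1076 and O_K = ℤ[√-269].
disc(K) = -1076 is not divisible by 4079; 4079 is unramified.
Euler's criterion: (-269)^2039 mod 4079 = 4078. Thus (-269|4079) = -1.
d is a non-residue mod p, hence 4079 remains inert in O_K.

4079 remains inert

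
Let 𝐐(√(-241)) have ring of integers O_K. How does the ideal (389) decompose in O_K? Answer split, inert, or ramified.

inert

Since -241 ≢ 1 mod 4, the ring of integers is ℤ[√-241] with discriminant 4·(-241) = -964.
389 ∤ -964, so 389 is unramified.
Legendre symbol by Euler's criterion: (-241/389) ≡ (-241)^194 ≡ 388 (mod 389), i.e. (-241/389) = -1.
d is a non-residue mod p, hence 389 remains inert in O_K.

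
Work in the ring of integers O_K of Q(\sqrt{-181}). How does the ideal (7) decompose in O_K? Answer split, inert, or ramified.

d = -181 ≡ 3 (mod 4), so O_K = ℤ[√-181] and disc(K) = 4d = -724.
disc(K) = -724 is not divisible by 7; 7 is unramified.
Compute (-181/7) via Euler: 1^((7-1)/2) mod 7 = 1, so (-181/7) = 1.
d is a quadratic residue mod p, hence 7 splits in O_K.

split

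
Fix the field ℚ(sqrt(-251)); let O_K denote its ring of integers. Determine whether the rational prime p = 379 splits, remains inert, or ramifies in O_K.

p is inert

d = -251 ≡ 1 (mod 4), so O_K = ℤ[(1+√-251)/2] and disc(K) = d = -251.
disc(K) = -251 is not divisible by 379; 379 is unramified.
Legendre symbol by Euler's criterion: (-251/379) ≡ (-251)^189 ≡ 378 (mod 379), i.e. (-251/379) = -1.
(-251/379) = -1, so 379 is inert.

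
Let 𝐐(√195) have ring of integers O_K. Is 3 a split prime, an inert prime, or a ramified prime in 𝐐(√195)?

195 mod 4 = 3, hence disc K = 4·195 = 780 and O_K = ℤ[√195].
3 divides disc(K) = 780, so 3 ramifies.

ramified — (3) = 𝔭²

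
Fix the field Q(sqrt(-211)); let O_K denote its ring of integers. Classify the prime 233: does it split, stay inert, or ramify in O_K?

Since -211 ≡ 1 mod 4, the ring of integers is ℤ[(1+√-211)/2] with discriminant -211.
disc(K) = -211 is not divisible by 233; 233 is unramified.
Legendre symbol by Euler's criterion: (-211/233) ≡ (-211)^116 ≡ 232 (mod 233), i.e. (-211/233) = -1.
(-211/233) = -1, so 233 is inert.

remains prime (inert)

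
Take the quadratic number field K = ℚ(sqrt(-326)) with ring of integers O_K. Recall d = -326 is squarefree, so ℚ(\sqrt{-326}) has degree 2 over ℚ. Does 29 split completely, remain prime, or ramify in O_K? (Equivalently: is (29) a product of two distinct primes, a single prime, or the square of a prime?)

Since -326 ≢ 1 mod 4, the ring of integers is ℤ[√-326] with discriminant 4·(-326) = -1304.
disc(K) = -1304 is not divisible by 29; 29 is unramified.
Legendre symbol by Euler's criterion: (-326/29) ≡ (-326)^14 ≡ 1 (mod 29), i.e. (-326/29) = 1.
d is a quadratic residue mod p, hence 29 splits in O_K.

p splits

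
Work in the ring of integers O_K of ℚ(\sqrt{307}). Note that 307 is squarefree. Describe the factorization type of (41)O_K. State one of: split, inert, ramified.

307 mod 4 = 3, hence disc K = 4·307 = 1228 and O_K = ℤ[√307].
disc(K) = 1228 is not divisible by 41; 41 is unramified.
Compute (307/41) via Euler: 20^((41-1)/2) mod 41 = 1, so (307/41) = 1.
d is a quadratic residue mod p, hence 41 splits in O_K.

split — (41) = 𝔭₁𝔭₂ with 𝔭₁ ≠ 𝔭₂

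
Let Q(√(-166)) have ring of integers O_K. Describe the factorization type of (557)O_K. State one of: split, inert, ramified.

Since -166 ≢ 1 mod 4, the ring of integers is ℤ[√-166] with discriminant 4·(-166) = -664.
Since gcd(557, -664) = 1 the prime 557 does not ramify.
Euler's criterion: (-166)^278 mod 557 = 556. Thus (-166|557) = -1.
d is a non-residue mod p, hence 557 remains inert in O_K.

p is inert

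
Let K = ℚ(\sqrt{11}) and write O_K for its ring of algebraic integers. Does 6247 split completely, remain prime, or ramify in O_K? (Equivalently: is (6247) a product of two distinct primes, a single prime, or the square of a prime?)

d = 11 ≡ 3 (mod 4), so O_K = ℤ[√11] and disc(K) = 4d = 44.
Since gcd(6247, 44) = 1 the prime 6247 does not ramify.
Legendre symbol by Euler's criterion: (11/6247) ≡ 11^3123 ≡ 1 (mod 6247), i.e. (11/6247) = 1.
d is a quadratic residue mod p, hence 6247 splits in O_K.

6247 splits in O_K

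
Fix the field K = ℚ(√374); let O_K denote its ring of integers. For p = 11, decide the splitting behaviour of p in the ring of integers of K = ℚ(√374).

ramifies in O_K

d = 374 ≡ 2 (mod 4), so O_K = ℤ[√374] and disc(K) = 4d = 1496.
11 divides disc(K) = 1496, so 11 ramifies.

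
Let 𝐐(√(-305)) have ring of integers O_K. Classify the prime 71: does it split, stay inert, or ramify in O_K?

p splits

d = -305 ≡ 3 (mod 4), so O_K = ℤ[√-305] and disc(K) = 4d = -1220.
disc(K) = -1220 is not divisible by 71; 71 is unramified.
Legendre symbol by Euler's criterion: (-305/71) ≡ (-305)^35 ≡ 1 (mod 71), i.e. (-305/71) = 1.
d is a quadratic residue mod p, hence 71 splits in O_K.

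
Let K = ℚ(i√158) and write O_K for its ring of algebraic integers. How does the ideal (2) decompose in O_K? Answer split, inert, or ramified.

ramifies in O_K

d = -158 ≡ 2 (mod 4), so O_K = ℤ[√-158] and disc(K) = 4d = -632.
disc(K) = -632 = 2·(-316), so p = 2 is ramified.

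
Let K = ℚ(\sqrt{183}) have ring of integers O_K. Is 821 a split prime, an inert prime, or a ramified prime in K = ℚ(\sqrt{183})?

Since 183 ≢ 1 mod 4, the ring of integers is ℤ[√183] with discriminant 4·183 = 732.
821 ∤ 732, so 821 is unramified.
Compute (183/821) via Euler: 183^((821-1)/2) mod 821 = 1, so (183/821) = 1.
d is a quadratic residue mod p, hence 821 splits in O_K.

split — (821) = 𝔭₁𝔭₂ with 𝔭₁ ≠ 𝔭₂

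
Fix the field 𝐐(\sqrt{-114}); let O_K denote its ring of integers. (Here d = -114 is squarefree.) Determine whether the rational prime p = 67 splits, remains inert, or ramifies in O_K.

inert — (67) stays prime in O_K

d = -114 ≡ 2 (mod 4), so O_K = ℤ[√-114] and disc(K) = 4d = -456.
Since gcd(67, -456) = 1 the prime 67 does not ramify.
Legendre symbol by Euler's criterion: (-114/67) ≡ (-114)^33 ≡ 66 (mod 67), i.e. (-114/67) = -1.
(-114/67) = -1, so 67 is inert.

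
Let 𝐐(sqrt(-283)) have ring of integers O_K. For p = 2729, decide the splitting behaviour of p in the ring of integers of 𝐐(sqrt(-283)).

d = -283 ≡ 1 (mod 4), so O_K = ℤ[(1+√-283)/2] and disc(K) = d = -283.
disc(K) = -283 is not divisible by 2729; 2729 is unramified.
Compute (-283/2729) via Euler: 2446^((2729-1)/2) mod 2729 = 2728, so (-283/2729) = -1.
(-283/2729) = -1, so 2729 is inert.

remains prime (inert)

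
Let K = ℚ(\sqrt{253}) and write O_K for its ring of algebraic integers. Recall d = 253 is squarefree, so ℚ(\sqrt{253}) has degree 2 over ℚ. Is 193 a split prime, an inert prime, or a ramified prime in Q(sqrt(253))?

inert — (193) stays prime in O_K

253 mod 4 = 1, hence disc K = 253 and O_K = ℤ[(1+√253)/2].
193 ∤ 253, so 193 is unramified.
Compute (253/193) via Euler: 60^((193-1)/2) mod 193 = 192, so (253/193) = -1.
Legendre symbol -1 ⇒ 193 is inert.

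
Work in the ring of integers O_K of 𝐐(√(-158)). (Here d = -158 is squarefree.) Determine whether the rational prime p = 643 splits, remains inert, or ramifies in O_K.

643 remains inert

-158 mod 4 = 2, hence disc K = 4·(-158) = -632 and O_K = ℤ[√-158].
643 ∤ -632, so 643 is unramified.
(-158/643) = 485^321 mod 643 = 642, giving Legendre symbol -1.
Legendre symbol -1 ⇒ 643 is inert.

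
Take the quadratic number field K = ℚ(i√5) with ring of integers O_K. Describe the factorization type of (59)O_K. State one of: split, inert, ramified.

d = -5 ≡ 3 (mod 4), so O_K = ℤ[√-5] and disc(K) = 4d = -20.
disc(K) = -20 is not divisible by 59; 59 is unramified.
(-5/59) = 54^29 mod 59 = 58, giving Legendre symbol -1.
d is a non-residue mod p, hence 59 remains inert in O_K.

inert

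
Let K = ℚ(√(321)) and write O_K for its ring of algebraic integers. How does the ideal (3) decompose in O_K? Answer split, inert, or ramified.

p ramifies

Since 321 ≡ 1 mod 4, the ring of integers is ℤ[(1+√321)/2] with discriminant 321.
Ramification test: 3 | 321. The prime 3 ramifies in K.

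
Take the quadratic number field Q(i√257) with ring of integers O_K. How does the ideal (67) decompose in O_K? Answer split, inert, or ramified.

inert — (67) stays prime in O_K

d = -257 ≡ 3 (mod 4), so O_K = ℤ[√-257] and disc(K) = 4d = -1028.
67 ∤ -1028, so 67 is unramified.
Compute (-257/67) via Euler: 11^((67-1)/2) mod 67 = 66, so (-257/67) = -1.
(-257/67) = -1, so 67 is inert.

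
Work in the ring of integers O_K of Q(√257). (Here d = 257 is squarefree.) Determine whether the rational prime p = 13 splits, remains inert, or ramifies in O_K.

p splits

d = 257 ≡ 1 (mod 4), so O_K = ℤ[(1+√257)/2] and disc(K) = d = 257.
disc(K) = 257 is not divisible by 13; 13 is unramified.
Legendre symbol by Euler's criterion: (257/13) ≡ 257^6 ≡ 1 (mod 13), i.e. (257/13) = 1.
d is a quadratic residue mod p, hence 13 splits in O_K.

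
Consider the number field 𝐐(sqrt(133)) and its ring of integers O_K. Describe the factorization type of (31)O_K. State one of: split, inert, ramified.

Since 133 ≡ 1 mod 4, the ring of integers is ℤ[(1+√133)/2] with discriminant 133.
31 ∤ 133, so 31 is unramified.
Compute (133/31) via Euler: 9^((31-1)/2) mod 31 = 1, so (133/31) = 1.
Legendre symbol 1 ⇒ 31 is split.

split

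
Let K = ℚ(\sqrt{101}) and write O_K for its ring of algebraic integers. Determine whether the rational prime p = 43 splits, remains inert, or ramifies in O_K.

101 mod 4 = 1, hence disc K = 101 and O_K = ℤ[(1+√101)/2].
43 ∤ 101, so 43 is unramified.
(101/43) = 15^21 mod 43 = 1, giving Legendre symbol 1.
Legendre symbol 1 ⇒ 43 is split.

splits completely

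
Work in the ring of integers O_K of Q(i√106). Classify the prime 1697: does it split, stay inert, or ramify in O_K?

d = -106 ≡ 2 (mod 4), so O_K = ℤ[√-106] and disc(K) = 4d = -424.
1697 ∤ -424, so 1697 is unramified.
Compute (-106/1697) via Euler: 1591^((1697-1)/2) mod 1697 = 1, so (-106/1697) = 1.
d is a quadratic residue mod p, hence 1697 splits in O_K.

split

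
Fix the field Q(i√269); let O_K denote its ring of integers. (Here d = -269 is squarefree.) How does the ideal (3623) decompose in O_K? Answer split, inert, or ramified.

Since -269 ≢ 1 mod 4, the ring of integers is ℤ[√-269] with discriminant 4·(-269) = -1076.
Since gcd(3623, -1076) = 1 the prime 3623 does not ramify.
Euler's criterion: (-269)^1811 mod 3623 = 3622. Thus (-269|3623) = -1.
d is a non-residue mod p, hence 3623 remains inert in O_K.

inert — (3623) stays prime in O_K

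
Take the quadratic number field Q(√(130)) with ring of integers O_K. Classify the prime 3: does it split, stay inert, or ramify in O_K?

split — (3) = 𝔭₁𝔭₂ with 𝔭₁ ≠ 𝔭₂

Since 130 ≢ 1 mod 4, the ring of integers is ℤ[√130] with discriminant 4·130 = 520.
disc(K) = 520 is not divisible by 3; 3 is unramified.
Compute (130/3) via Euler: 1^((3-1)/2) mod 3 = 1, so (130/3) = 1.
Legendre symbol 1 ⇒ 3 is split.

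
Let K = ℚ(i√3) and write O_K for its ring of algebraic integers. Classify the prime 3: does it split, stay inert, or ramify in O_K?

ramifies in O_K

d = -3 ≡ 1 (mod 4), so O_K = ℤ[(1+√-3)/2] and disc(K) = d = -3.
Ramification test: 3 | -3. The prime 3 ramifies in K.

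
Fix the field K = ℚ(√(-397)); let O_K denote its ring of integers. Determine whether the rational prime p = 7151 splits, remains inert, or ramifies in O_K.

Since -397 ≢ 1 mod 4, the ring of integers is ℤ[√-397] with discriminant 4·(-397) = -1588.
7151 ∤ -1588, so 7151 is unramified.
(-397/7151) = 6754^3575 mod 7151 = 1, giving Legendre symbol 1.
d is a quadratic residue mod p, hence 7151 splits in O_K.

split — (7151) = 𝔭₁𝔭₂ with 𝔭₁ ≠ 𝔭₂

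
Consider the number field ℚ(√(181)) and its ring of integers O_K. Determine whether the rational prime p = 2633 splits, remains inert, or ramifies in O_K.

d = 181 ≡ 1 (mod 4), so O_K = ℤ[(1+√181)/2] and disc(K) = d = 181.
disc(K) = 181 is not divisible by 2633; 2633 is unramified.
(181/2633) = 181^1316 mod 2633 = 1, giving Legendre symbol 1.
d is a quadratic residue mod p, hence 2633 splits in O_K.

split — (2633) = 𝔭₁𝔭₂ with 𝔭₁ ≠ 𝔭₂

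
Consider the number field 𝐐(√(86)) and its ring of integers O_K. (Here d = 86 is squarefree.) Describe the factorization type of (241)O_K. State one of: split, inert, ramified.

inert

d = 86 ≡ 2 (mod 4), so O_K = ℤ[√86] and disc(K) = 4d = 344.
disc(K) = 344 is not divisible by 241; 241 is unramified.
(86/241) = 86^120 mod 241 = 240, giving Legendre symbol -1.
(86/241) = -1, so 241 is inert.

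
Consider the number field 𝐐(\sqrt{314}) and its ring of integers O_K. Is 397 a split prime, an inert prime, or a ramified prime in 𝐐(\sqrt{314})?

314 mod 4 = 2, hence disc K = 4·314 = 1256 and O_K = ℤ[√314].
disc(K) = 1256 is not divisible by 397; 397 is unramified.
Compute (314/397) via Euler: 314^((397-1)/2) mod 397 = 1, so (314/397) = 1.
d is a quadratic residue mod p, hence 397 splits in O_K.

split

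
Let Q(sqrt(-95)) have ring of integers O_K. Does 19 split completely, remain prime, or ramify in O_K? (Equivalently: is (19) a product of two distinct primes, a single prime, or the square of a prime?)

-95 mod 4 = 1, hence disc K = -95 and O_K = ℤ[(1+√-95)/2].
Ramification test: 19 | -95. The prime 19 ramifies in K.

ramified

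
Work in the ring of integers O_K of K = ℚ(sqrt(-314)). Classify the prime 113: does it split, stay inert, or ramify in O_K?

split

-314 mod 4 = 2, hence disc K = 4·(-314) = -1256 and O_K = ℤ[√-314].
disc(K) = -1256 is not divisible by 113; 113 is unramified.
Compute (-314/113) via Euler: 25^((113-1)/2) mod 113 = 1, so (-314/113) = 1.
Legendre symbol 1 ⇒ 113 is split.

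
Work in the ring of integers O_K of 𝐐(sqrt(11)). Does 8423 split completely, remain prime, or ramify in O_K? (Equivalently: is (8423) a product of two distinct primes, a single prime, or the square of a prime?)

p splits

Since 11 ≢ 1 mod 4, the ring of integers is ℤ[√11] with discriminant 4·11 = 44.
Since gcd(8423, 44) = 1 the prime 8423 does not ramify.
Euler's criterion: 11^4211 mod 8423 = 1. Thus (11|8423) = 1.
(11/8423) = 1, so 8423 splits.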